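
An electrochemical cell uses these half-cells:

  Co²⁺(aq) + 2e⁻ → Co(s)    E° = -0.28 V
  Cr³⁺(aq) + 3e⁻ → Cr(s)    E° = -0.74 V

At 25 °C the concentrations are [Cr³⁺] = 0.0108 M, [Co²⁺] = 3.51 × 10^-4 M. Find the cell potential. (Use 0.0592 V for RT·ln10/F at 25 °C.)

0.397 V

The Co²⁺/Co couple has the higher reduction potential and acts as the cathode, so E°_cell = -0.28 − (-0.74) = 0.46 V.
Balancing electrons gives n = 6; the reaction quotient is Q = [Cr³⁺]^2/[Co²⁺]^3 = 2.7 × 10^6.
At 25 °C, E = E° − (0.0592/n) log Q = 0.46 − (0.0592/6)(6.431) = 0.460 − 0.063 = 0.397 V.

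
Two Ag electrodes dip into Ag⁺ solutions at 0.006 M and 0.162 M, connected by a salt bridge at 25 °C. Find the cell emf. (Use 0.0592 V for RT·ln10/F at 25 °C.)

Both half-cells are Ag⁺/Ag, so E°_cell = 0. The concentrated side is the cathode; the cell reaction moves Ag⁺ from high to low concentration with n = 1.
Q = [Ag⁺]_dilute/[Ag⁺]_conc = 0.006/0.162 = 0.0370.
E = 0 − (0.0592/1) log Q = −(0.0592/1)(-1.431) = 0.0847 V.

0.085 V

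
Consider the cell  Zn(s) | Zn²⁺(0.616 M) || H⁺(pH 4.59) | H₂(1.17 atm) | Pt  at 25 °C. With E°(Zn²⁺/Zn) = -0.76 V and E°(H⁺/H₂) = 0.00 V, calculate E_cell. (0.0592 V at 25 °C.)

The hydrogen couple is the cathode, so E°_cell = 0.76 V; n = 2.
[H⁺] = 10^(−4.59) = 2.6 × 10^-5 M, and Q = [Zn²⁺]·P(H₂) / [H⁺]^2 = 1.09 × 10^9.
E = E° − (0.0592/2) log Q = 0.76 − (0.0592/2)(9.038) = 0.492 V.

0.49 V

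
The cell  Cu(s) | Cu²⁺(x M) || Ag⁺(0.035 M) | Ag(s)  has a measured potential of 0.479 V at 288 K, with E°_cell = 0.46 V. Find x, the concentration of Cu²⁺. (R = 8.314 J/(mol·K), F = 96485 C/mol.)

From the Nernst equation, ln Q = nF(E° − E)/RT = 2×96485×(0.46 − 0.479)/(8.314×288) = -1.531, so Q = 0.216.
With Q = [Cu²⁺]/[Ag⁺]^2 and the known concentrations, [Cu²⁺] in the numerator gives [Cu²⁺] = 2.6 × 10^-4 M.

2.6 × 10^-4 M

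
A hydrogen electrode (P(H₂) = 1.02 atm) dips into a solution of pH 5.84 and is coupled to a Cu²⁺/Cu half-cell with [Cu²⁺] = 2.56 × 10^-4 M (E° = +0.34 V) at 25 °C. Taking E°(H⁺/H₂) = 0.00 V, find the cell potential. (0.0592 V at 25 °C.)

0.58 V

The Cu²⁺/Cu couple is the cathode, so E°_cell = 0.34 V; n = 2.
[H⁺] = 10^(−5.84) = 1.4 × 10^-6 M, and Q = [H⁺]^2 / ([Cu²⁺]·P(H₂)) = 8 × 10^-9.
E = E° − (0.0592/2) log Q = 0.34 − (0.0592/2)(-8.097) = 0.580 V.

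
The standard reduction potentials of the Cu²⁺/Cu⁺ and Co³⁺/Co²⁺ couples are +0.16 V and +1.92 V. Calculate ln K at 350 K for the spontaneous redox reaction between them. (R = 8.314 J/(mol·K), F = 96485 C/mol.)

E°_cell = +1.92 − (+0.16) = 1.76 V, with n = 1 electron transferred.
At equilibrium E = 0, so the Nernst equation gives ln K = nFE°/RT = (1)(96485)(1.76)/((8.314)(350)) = 58.36.

ln K = 58.4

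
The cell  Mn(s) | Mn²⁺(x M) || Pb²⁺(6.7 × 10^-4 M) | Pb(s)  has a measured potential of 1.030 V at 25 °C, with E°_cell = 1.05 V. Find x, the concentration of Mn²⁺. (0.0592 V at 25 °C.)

0.0032 M

From the Nernst equation, log Q = n(E° − E)/0.0592 = 2(1.05 − 1.030)/0.0592 = 0.676, so Q = 4.74.
With Q = [Mn²⁺]/[Pb²⁺] and the known concentrations, [Mn²⁺] in the numerator gives [Mn²⁺] = 0.0032 M.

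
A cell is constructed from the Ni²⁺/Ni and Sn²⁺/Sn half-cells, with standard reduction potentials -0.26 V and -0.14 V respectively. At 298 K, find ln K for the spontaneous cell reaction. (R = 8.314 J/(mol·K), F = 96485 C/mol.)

ln K = 9.3

E°_cell = -0.14 − (-0.26) = 0.12 V, with n = 2 electrons transferred.
At equilibrium E = 0, so the Nernst equation gives ln K = nFE°/RT = (2)(96485)(0.12)/((8.314)(298)) = 9.35.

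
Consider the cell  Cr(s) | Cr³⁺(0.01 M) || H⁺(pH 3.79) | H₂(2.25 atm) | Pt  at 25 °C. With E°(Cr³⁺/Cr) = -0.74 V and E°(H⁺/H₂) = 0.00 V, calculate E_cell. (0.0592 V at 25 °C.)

The hydrogen couple is the cathode, so E°_cell = 0.74 V; n = 6.
[H⁺] = 10^(−3.79) = 1.6 × 10^-4 M, and Q = [Cr³⁺]^2·P(H₂)^3 / [H⁺]^6 = 6.26 × 10^19.
E = E° − (0.0592/6) log Q = 0.74 − (0.0592/6)(19.797) = 0.545 V.

0.54 V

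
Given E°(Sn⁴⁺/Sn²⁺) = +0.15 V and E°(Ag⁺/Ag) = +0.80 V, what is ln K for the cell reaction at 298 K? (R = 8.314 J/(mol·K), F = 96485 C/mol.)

E°_cell = +0.80 − (+0.15) = 0.65 V, with n = 2 electrons transferred.
At equilibrium E = 0, so the Nernst equation gives ln K = nFE°/RT = (2)(96485)(0.65)/((8.314)(298)) = 50.63.

ln K = 50.6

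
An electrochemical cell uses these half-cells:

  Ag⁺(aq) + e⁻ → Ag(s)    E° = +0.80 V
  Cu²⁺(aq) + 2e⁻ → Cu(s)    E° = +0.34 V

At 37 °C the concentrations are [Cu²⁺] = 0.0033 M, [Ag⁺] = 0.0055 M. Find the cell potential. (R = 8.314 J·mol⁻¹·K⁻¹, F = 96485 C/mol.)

The Ag⁺/Ag couple has the higher reduction potential and acts as the cathode, so E°_cell = +0.80 − (+0.34) = 0.46 V.
Balancing electrons gives n = 2; the reaction quotient is Q = [Cu²⁺]/[Ag⁺]^2 = 109.
E = E° − (RT/nF) ln Q = 0.46 − (8.314×310)/(2×96485) × (4.692) = 0.460 − 0.063 = 0.397 V.

0.397 V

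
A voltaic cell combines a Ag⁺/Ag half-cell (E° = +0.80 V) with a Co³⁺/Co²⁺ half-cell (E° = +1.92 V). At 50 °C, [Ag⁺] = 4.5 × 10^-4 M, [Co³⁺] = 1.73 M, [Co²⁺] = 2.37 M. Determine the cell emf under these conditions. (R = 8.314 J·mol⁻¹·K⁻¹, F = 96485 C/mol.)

1.33 V

The Co³⁺/Co²⁺ couple has the higher reduction potential and acts as the cathode, so E°_cell = +1.92 − (+0.80) = 1.12 V.
Balancing electrons gives n = 1; the reaction quotient is Q = [Ag⁺]·[Co²⁺]/[Co³⁺] = 6.16 × 10^-4.
E = E° − (RT/nF) ln Q = 1.12 − (8.314×323)/(1×96485) × (-7.391) = 1.120 + 0.206 = 1.326 V.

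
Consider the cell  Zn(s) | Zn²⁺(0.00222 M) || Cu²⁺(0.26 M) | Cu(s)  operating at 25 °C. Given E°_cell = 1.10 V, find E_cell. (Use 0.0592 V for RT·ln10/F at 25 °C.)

Balancing electrons gives n = 2; the reaction quotient is Q = [Zn²⁺]/[Cu²⁺] = 0.00854.
At 25 °C, E = E° − (0.0592/n) log Q = 1.10 − (0.0592/2)(-2.069) = 1.100 + 0.061 = 1.161 V.

1.16 V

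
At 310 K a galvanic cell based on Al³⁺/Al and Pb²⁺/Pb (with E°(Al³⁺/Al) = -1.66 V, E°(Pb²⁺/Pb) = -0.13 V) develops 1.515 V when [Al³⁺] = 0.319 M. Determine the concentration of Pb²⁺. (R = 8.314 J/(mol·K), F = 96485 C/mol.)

From the Nernst equation, ln Q = nF(E° − E)/RT = 6×96485×(1.53 − 1.515)/(8.314×310) = 3.369, so Q = 29.1.
With Q = [Al³⁺]^2/[Pb²⁺]^3 and the known concentrations, [Pb²⁺]^3 in the denominator gives [Pb²⁺] = 0.15 M.

0.15 M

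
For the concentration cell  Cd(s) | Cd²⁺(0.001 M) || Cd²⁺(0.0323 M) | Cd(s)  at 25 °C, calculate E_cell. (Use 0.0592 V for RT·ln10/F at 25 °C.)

Both half-cells are Cd²⁺/Cd, so E°_cell = 0. The concentrated side is the cathode; the cell reaction moves Cd²⁺ from high to low concentration with n = 2.
Q = [Cd²⁺]_dilute/[Cd²⁺]_conc = 0.001/0.0323 = 0.0310.
E = 0 − (0.0592/2) log Q = −(0.0592/2)(-1.509) = 0.0447 V.

0.045 V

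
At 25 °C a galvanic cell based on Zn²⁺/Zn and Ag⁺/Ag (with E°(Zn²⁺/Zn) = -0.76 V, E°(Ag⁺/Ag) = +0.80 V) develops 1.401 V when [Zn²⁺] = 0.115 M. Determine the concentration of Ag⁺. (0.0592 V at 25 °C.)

7 × 10^-4 M

From the Nernst equation, log Q = n(E° − E)/0.0592 = 2(1.56 − 1.401)/0.0592 = 5.372, so Q = 2.35 × 10^5.
With Q = [Zn²⁺]/[Ag⁺]^2 and the known concentrations, [Ag⁺]^2 in the denominator gives [Ag⁺] = 7 × 10^-4 M.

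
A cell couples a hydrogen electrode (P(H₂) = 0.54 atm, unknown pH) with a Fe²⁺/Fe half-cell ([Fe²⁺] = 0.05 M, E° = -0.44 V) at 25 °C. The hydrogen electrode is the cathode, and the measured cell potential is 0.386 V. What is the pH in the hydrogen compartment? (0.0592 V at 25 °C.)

pH = 1.70

E°_cell = 0.44 V and n = 2.
log Q = n(E° − E)/0.0592 = 2×(0.44 − 0.386)/0.0592 = 1.824.
With Q = [Fe²⁺]·P(H₂) / [H⁺]^2, solving for [H⁺] gives log[H⁺] = -1.696, so pH = 1.70.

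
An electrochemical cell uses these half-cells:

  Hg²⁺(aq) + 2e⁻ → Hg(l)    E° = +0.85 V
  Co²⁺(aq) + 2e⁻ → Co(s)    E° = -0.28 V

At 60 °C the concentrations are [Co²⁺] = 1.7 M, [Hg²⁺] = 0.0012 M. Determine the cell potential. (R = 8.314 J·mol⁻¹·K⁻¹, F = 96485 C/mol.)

1.03 V

The Hg²⁺/Hg couple has the higher reduction potential and acts as the cathode, so E°_cell = +0.85 − (-0.28) = 1.13 V.
Balancing electrons gives n = 2; the reaction quotient is Q = [Co²⁺]/[Hg²⁺] = 1420.
E = E° − (RT/nF) ln Q = 1.13 − (8.314×333)/(2×96485) × (7.256) = 1.130 − 0.104 = 1.026 V.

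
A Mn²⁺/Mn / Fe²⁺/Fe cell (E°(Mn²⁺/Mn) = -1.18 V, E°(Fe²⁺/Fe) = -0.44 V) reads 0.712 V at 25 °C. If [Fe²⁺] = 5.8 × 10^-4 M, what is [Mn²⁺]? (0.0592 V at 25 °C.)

From the Nernst equation, log Q = n(E° − E)/0.0592 = 2(0.74 − 0.712)/0.0592 = 0.946, so Q = 8.83.
With Q = [Mn²⁺]/[Fe²⁺] and the known concentrations, [Mn²⁺] in the numerator gives [Mn²⁺] = 0.0051 M.

0.0051 M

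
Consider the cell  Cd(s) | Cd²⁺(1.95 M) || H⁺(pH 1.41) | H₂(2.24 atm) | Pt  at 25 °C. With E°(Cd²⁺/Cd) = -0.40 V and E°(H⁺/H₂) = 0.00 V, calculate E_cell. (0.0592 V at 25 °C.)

0.30 V

The hydrogen couple is the cathode, so E°_cell = 0.40 V; n = 2.
[H⁺] = 10^(−1.41) = 0.039 M, and Q = [Cd²⁺]·P(H₂) / [H⁺]^2 = 2890.
E = E° − (0.0592/2) log Q = 0.40 − (0.0592/2)(3.460) = 0.298 V.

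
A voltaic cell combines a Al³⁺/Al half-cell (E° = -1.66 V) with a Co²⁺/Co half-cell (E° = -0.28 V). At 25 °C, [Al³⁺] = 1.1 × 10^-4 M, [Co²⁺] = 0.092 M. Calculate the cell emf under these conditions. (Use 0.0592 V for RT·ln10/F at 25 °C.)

1.43 V

The Co²⁺/Co couple has the higher reduction potential and acts as the cathode, so E°_cell = -0.28 − (-1.66) = 1.38 V.
Balancing electrons gives n = 6; the reaction quotient is Q = [Al³⁺]^2/[Co²⁺]^3 = 1.55 × 10^-5.
At 25 °C, E = E° − (0.0592/n) log Q = 1.38 − (0.0592/6)(-4.809) = 1.380 + 0.047 = 1.427 V.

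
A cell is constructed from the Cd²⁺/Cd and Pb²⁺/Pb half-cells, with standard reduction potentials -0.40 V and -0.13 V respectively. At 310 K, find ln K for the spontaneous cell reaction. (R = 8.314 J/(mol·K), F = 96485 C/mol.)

ln K = 20.2

E°_cell = -0.13 − (-0.40) = 0.27 V, with n = 2 electrons transferred.
At equilibrium E = 0, so the Nernst equation gives ln K = nFE°/RT = (2)(96485)(0.27)/((8.314)(310)) = 20.22.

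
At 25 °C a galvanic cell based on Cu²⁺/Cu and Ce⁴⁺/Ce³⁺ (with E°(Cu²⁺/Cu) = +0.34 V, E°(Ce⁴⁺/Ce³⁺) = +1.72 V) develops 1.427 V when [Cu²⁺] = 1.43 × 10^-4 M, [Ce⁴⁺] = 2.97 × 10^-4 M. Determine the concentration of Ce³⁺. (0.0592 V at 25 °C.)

0.004 M

From the Nernst equation, log Q = n(E° − E)/0.0592 = 2(1.38 − 1.427)/0.0592 = -1.588, so Q = 0.0258.
With Q = [Cu²⁺]·[Ce³⁺]^2/[Ce⁴⁺]^2 and the known concentrations, [Ce³⁺]^2 in the numerator gives [Ce³⁺] = 0.004 M.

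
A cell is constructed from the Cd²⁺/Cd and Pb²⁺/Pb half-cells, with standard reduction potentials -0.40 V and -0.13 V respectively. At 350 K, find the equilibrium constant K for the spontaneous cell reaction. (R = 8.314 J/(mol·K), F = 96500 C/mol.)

6 × 10^7

E°_cell = -0.13 − (-0.40) = 0.27 V, with n = 2 electrons transferred.
At equilibrium E = 0, so the Nernst equation gives ln K = nFE°/RT = (2)(96500)(0.27)/((8.314)(350)) = 17.91.
K = e^17.91 = 6 × 10^7.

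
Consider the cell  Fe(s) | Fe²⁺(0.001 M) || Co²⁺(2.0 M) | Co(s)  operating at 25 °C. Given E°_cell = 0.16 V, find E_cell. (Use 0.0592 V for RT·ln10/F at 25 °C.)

Balancing electrons gives n = 2; the reaction quotient is Q = [Fe²⁺]/[Co²⁺] = 5 × 10^-4.
At 25 °C, E = E° − (0.0592/n) log Q = 0.16 − (0.0592/2)(-3.301) = 0.160 + 0.098 = 0.258 V.

0.258 V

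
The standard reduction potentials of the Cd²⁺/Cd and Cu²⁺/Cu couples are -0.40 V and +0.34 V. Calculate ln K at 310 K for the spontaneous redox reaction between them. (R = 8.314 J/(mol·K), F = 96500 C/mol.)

E°_cell = +0.34 − (-0.40) = 0.74 V, with n = 2 electrons transferred.
At equilibrium E = 0, so the Nernst equation gives ln K = nFE°/RT = (2)(96500)(0.74)/((8.314)(310)) = 55.41.

ln K = 55.4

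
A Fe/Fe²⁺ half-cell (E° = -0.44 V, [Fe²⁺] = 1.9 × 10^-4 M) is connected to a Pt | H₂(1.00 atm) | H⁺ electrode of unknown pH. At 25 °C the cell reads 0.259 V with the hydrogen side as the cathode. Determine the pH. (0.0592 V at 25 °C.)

E°_cell = 0.44 V and n = 2.
log Q = n(E° − E)/0.0592 = 2×(0.44 − 0.259)/0.0592 = 6.115.
With Q = [Fe²⁺]·P(H₂) / [H⁺]^2, solving for [H⁺] gives log[H⁺] = -4.918, so pH = 4.92.

pH = 4.92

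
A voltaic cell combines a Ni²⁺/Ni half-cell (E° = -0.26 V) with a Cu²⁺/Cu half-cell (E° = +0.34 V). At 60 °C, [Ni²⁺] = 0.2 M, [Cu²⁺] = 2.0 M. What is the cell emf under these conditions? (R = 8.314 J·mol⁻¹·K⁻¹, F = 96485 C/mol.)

0.633 V

The Cu²⁺/Cu couple has the higher reduction potential and acts as the cathode, so E°_cell = +0.34 − (-0.26) = 0.60 V.
Balancing electrons gives n = 2; the reaction quotient is Q = [Ni²⁺]/[Cu²⁺] = 0.100.
E = E° − (RT/nF) ln Q = 0.60 − (8.314×333)/(2×96485) × (-2.303) = 0.600 + 0.033 = 0.633 V.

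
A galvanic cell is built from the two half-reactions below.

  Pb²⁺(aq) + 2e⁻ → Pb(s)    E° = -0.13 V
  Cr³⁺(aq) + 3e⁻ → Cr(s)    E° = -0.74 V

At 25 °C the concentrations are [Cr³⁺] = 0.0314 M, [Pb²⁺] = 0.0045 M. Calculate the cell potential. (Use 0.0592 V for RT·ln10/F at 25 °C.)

The Pb²⁺/Pb couple has the higher reduction potential and acts as the cathode, so E°_cell = -0.13 − (-0.74) = 0.61 V.
Balancing electrons gives n = 6; the reaction quotient is Q = [Cr³⁺]^2/[Pb²⁺]^3 = 1.08 × 10^4.
At 25 °C, E = E° − (0.0592/n) log Q = 0.61 − (0.0592/6)(4.034) = 0.610 − 0.040 = 0.570 V.

0.570 V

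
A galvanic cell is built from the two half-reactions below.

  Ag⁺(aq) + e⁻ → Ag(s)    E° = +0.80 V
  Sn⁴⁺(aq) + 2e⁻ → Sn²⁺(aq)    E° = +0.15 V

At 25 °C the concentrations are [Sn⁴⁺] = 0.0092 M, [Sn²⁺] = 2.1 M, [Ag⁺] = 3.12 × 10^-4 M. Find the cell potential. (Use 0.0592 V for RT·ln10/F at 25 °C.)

0.512 V

The Ag⁺/Ag couple has the higher reduction potential and acts as the cathode, so E°_cell = +0.80 − (+0.15) = 0.65 V.
Balancing electrons gives n = 2; the reaction quotient is Q = [Sn⁴⁺]/([Sn²⁺]·[Ag⁺]^2) = 4.5 × 10^4.
At 25 °C, E = E° − (0.0592/n) log Q = 0.65 − (0.0592/2)(4.653) = 0.650 − 0.138 = 0.512 V.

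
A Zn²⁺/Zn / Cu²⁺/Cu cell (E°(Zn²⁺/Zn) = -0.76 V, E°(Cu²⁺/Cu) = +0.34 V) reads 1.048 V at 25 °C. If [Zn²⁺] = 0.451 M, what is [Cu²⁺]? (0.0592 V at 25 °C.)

0.0079 M

From the Nernst equation, log Q = n(E° − E)/0.0592 = 2(1.10 − 1.048)/0.0592 = 1.757, so Q = 57.1.
With Q = [Zn²⁺]/[Cu²⁺] and the known concentrations, [Cu²⁺] in the denominator gives [Cu²⁺] = 0.0079 M.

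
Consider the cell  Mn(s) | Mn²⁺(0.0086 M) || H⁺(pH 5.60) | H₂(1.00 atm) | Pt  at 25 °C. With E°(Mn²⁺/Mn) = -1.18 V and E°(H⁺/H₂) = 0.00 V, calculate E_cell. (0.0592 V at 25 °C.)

The hydrogen couple is the cathode, so E°_cell = 1.18 V; n = 2.
[H⁺] = 10^(−5.60) = 2.5 × 10^-6 M, and Q = [Mn²⁺]·P(H₂) / [H⁺]^2 = 1.36 × 10^9.
E = E° − (0.0592/2) log Q = 1.18 − (0.0592/2)(9.134) = 0.910 V.

0.91 V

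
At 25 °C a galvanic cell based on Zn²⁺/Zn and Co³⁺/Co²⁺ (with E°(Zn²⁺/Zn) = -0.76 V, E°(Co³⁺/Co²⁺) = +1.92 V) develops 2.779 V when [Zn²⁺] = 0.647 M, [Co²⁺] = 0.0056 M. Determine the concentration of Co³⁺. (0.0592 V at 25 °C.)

From the Nernst equation, log Q = n(E° − E)/0.0592 = 2(2.68 − 2.779)/0.0592 = -3.345, so Q = 4.52 × 10^-4.
With Q = [Zn²⁺]·[Co²⁺]^2/[Co³⁺]^2 and the known concentrations, [Co³⁺]^2 in the denominator gives [Co³⁺] = 0.21 M.

0.21 M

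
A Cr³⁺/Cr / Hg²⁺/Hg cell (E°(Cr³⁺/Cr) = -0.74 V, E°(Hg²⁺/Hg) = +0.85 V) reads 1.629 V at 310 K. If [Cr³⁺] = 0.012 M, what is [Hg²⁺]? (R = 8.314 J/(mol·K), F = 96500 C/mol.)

From the Nernst equation, ln Q = nF(E° − E)/RT = 6×96500×(1.59 − 1.629)/(8.314×310) = -8.761, so Q = 1.57 × 10^-4.
With Q = [Cr³⁺]^2/[Hg²⁺]^3 and the known concentrations, [Hg²⁺]^3 in the denominator gives [Hg²⁺] = 0.97 M.

0.97 M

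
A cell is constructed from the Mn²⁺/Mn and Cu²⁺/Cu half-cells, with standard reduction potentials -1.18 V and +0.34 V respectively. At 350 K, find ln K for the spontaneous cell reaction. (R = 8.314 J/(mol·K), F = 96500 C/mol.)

ln K = 100.8

E°_cell = +0.34 − (-1.18) = 1.52 V, with n = 2 electrons transferred.
At equilibrium E = 0, so the Nernst equation gives ln K = nFE°/RT = (2)(96500)(1.52)/((8.314)(350)) = 100.81.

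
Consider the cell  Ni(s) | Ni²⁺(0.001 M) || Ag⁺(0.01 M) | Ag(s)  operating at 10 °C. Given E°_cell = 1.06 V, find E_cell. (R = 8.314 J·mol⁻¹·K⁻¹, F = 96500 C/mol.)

1.03 V

Balancing electrons gives n = 2; the reaction quotient is Q = [Ni²⁺]/[Ag⁺]^2 = 10.0.
E = E° − (RT/nF) ln Q = 1.06 − (8.314×283)/(2×96500) × (2.303) = 1.060 − 0.028 = 1.032 V.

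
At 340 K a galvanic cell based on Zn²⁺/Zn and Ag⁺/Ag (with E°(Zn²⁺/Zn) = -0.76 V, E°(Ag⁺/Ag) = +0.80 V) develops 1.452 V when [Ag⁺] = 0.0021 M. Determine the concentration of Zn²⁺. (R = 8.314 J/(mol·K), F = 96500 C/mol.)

0.007 M

From the Nernst equation, ln Q = nF(E° − E)/RT = 2×96500×(1.56 − 1.452)/(8.314×340) = 7.374, so Q = 1590.
With Q = [Zn²⁺]/[Ag⁺]^2 and the known concentrations, [Zn²⁺] in the numerator gives [Zn²⁺] = 0.007 M.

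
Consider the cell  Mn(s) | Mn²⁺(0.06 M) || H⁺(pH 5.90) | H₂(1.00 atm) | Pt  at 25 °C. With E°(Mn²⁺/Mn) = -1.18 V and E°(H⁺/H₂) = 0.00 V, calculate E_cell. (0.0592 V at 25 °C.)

0.87 V

The hydrogen couple is the cathode, so E°_cell = 1.18 V; n = 2.
[H⁺] = 10^(−5.90) = 1.3 × 10^-6 M, and Q = [Mn²⁺]·P(H₂) / [H⁺]^2 = 3.79 × 10^10.
E = E° − (0.0592/2) log Q = 1.18 − (0.0592/2)(10.578) = 0.867 V.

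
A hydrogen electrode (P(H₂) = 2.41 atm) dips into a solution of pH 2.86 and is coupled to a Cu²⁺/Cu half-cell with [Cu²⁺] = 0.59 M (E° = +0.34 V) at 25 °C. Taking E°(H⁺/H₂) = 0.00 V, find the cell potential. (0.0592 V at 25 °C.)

The Cu²⁺/Cu couple is the cathode, so E°_cell = 0.34 V; n = 2.
[H⁺] = 10^(−2.86) = 0.0014 M, and Q = [H⁺]^2 / ([Cu²⁺]·P(H₂)) = 1.34 × 10^-6.
E = E° − (0.0592/2) log Q = 0.34 − (0.0592/2)(-5.873) = 0.514 V.

0.51 V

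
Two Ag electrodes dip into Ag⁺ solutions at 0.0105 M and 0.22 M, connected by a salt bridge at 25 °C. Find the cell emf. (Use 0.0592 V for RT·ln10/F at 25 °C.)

Both half-cells are Ag⁺/Ag, so E°_cell = 0. The concentrated side is the cathode; the cell reaction moves Ag⁺ from high to low concentration with n = 1.
Q = [Ag⁺]_dilute/[Ag⁺]_conc = 0.0105/0.22 = 0.0477.
E = 0 − (0.0592/1) log Q = −(0.0592/1)(-1.321) = 0.0782 V.

0.078 V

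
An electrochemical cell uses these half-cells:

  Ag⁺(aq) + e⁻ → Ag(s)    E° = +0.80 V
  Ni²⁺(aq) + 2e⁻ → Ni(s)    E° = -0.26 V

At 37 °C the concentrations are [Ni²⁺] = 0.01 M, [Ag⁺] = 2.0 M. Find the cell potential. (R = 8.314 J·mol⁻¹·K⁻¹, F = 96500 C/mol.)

1.14 V

The Ag⁺/Ag couple has the higher reduction potential and acts as the cathode, so E°_cell = +0.80 − (-0.26) = 1.06 V.
Balancing electrons gives n = 2; the reaction quotient is Q = [Ni²⁺]/[Ag⁺]^2 = 0.00250.
E = E° − (RT/nF) ln Q = 1.06 − (8.314×310)/(2×96500) × (-5.991) = 1.060 + 0.080 = 1.140 V.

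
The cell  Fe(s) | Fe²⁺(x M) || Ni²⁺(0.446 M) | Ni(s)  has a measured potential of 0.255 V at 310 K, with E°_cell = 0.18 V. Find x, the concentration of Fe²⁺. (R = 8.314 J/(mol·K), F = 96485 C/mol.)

From the Nernst equation, ln Q = nF(E° − E)/RT = 2×96485×(0.18 − 0.255)/(8.314×310) = -5.615, so Q = 0.00364.
With Q = [Fe²⁺]/[Ni²⁺] and the known concentrations, [Fe²⁺] in the numerator gives [Fe²⁺] = 0.0016 M.

0.0016 M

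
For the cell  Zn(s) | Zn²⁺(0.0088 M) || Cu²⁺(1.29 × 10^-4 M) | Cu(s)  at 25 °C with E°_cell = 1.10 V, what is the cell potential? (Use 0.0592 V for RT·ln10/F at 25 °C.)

1.05 V

Balancing electrons gives n = 2; the reaction quotient is Q = [Zn²⁺]/[Cu²⁺] = 68.2.
At 25 °C, E = E° − (0.0592/n) log Q = 1.10 − (0.0592/2)(1.834) = 1.100 − 0.054 = 1.046 V.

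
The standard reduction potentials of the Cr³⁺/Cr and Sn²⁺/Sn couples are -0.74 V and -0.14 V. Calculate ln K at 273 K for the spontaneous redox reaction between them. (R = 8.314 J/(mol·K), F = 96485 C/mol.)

E°_cell = -0.14 − (-0.74) = 0.60 V, with n = 6 electrons transferred.
At equilibrium E = 0, so the Nernst equation gives ln K = nFE°/RT = (6)(96485)(0.60)/((8.314)(273)) = 153.03.

ln K = 153.0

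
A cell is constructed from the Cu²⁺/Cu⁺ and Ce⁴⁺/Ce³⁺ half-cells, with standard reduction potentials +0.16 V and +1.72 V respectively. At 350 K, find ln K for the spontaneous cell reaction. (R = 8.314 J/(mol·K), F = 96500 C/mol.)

E°_cell = +1.72 − (+0.16) = 1.56 V, with n = 1 electron transferred.
At equilibrium E = 0, so the Nernst equation gives ln K = nFE°/RT = (1)(96500)(1.56)/((8.314)(350)) = 51.73.

ln K = 51.7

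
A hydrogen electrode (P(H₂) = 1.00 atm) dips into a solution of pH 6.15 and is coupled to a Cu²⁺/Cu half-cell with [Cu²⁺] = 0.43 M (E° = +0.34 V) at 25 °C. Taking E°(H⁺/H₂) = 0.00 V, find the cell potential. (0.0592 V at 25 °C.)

The Cu²⁺/Cu couple is the cathode, so E°_cell = 0.34 V; n = 2.
[H⁺] = 10^(−6.15) = 7.1 × 10^-7 M, and Q = [H⁺]^2 / ([Cu²⁺]·P(H₂)) = 1.17 × 10^-12.
E = E° − (0.0592/2) log Q = 0.34 − (0.0592/2)(-11.933) = 0.693 V.

0.69 V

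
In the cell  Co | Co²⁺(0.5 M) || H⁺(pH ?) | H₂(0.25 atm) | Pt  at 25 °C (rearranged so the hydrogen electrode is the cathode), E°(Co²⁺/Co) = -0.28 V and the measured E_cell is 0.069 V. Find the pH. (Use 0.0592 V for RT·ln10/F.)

E°_cell = 0.28 V and n = 2.
log Q = n(E° − E)/0.0592 = 2×(0.28 − 0.069)/0.0592 = 7.128.
With Q = [Co²⁺]·P(H₂) / [H⁺]^2, solving for [H⁺] gives log[H⁺] = -4.016, so pH = 4.02.

pH = 4.02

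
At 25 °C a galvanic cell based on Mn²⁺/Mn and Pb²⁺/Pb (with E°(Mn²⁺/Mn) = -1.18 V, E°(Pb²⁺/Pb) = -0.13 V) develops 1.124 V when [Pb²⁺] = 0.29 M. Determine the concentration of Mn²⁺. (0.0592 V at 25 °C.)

9.2 × 10^-4 M

From the Nernst equation, log Q = n(E° − E)/0.0592 = 2(1.05 − 1.124)/0.0592 = -2.500, so Q = 0.00316.
With Q = [Mn²⁺]/[Pb²⁺] and the known concentrations, [Mn²⁺] in the numerator gives [Mn²⁺] = 9.2 × 10^-4 M.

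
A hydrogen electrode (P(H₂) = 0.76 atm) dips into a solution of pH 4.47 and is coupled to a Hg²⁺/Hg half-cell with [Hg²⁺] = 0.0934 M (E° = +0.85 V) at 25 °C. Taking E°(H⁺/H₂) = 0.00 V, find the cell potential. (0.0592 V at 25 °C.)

The Hg²⁺/Hg couple is the cathode, so E°_cell = 0.85 V; n = 2.
[H⁺] = 10^(−4.47) = 3.4 × 10^-5 M, and Q = [H⁺]^2 / ([Hg²⁺]·P(H₂)) = 1.62 × 10^-8.
E = E° − (0.0592/2) log Q = 0.85 − (0.0592/2)(-7.791) = 1.081 V.

1.08 V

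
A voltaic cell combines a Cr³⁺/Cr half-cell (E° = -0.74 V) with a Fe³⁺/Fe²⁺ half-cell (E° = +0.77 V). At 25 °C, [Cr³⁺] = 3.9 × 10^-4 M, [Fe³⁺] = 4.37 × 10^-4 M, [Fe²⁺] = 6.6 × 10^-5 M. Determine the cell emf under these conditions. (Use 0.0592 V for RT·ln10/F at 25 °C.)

1.63 V

The Fe³⁺/Fe²⁺ couple has the higher reduction potential and acts as the cathode, so E°_cell = +0.77 − (-0.74) = 1.51 V.
Balancing electrons gives n = 3; the reaction quotient is Q = [Cr³⁺]·[Fe²⁺]^3/[Fe³⁺]^3 = 1.34 × 10^-6.
At 25 °C, E = E° − (0.0592/n) log Q = 1.51 − (0.0592/3)(-5.872) = 1.510 + 0.116 = 1.626 V.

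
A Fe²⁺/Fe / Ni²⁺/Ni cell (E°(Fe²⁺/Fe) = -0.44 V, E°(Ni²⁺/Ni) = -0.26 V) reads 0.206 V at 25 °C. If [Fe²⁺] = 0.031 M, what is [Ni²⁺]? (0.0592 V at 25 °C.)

From the Nernst equation, log Q = n(E° − E)/0.0592 = 2(0.18 − 0.206)/0.0592 = -0.878, so Q = 0.132.
With Q = [Fe²⁺]/[Ni²⁺] and the known concentrations, [Ni²⁺] in the denominator gives [Ni²⁺] = 0.23 M.

0.23 M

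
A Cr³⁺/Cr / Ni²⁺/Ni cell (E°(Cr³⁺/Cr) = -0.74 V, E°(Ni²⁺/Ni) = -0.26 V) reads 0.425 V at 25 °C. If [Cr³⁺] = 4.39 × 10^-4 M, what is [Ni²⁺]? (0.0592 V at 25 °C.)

From the Nernst equation, log Q = n(E° − E)/0.0592 = 6(0.48 − 0.425)/0.0592 = 5.574, so Q = 3.75 × 10^5.
With Q = [Cr³⁺]^2/[Ni²⁺]^3 and the known concentrations, [Ni²⁺]^3 in the denominator gives [Ni²⁺] = 8 × 10^-5 M.

8 × 10^-5 M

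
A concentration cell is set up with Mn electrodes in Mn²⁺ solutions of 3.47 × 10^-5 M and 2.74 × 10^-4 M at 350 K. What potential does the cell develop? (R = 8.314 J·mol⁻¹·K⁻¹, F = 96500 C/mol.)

Both half-cells are Mn²⁺/Mn, so E°_cell = 0. The concentrated side is the cathode; the cell reaction moves Mn²⁺ from high to low concentration with n = 2.
Q = [Mn²⁺]_dilute/[Mn²⁺]_conc = 3.47 × 10^-5/2.74 × 10^-4 = 0.127.
E = 0 − (RT/nF) ln Q = −((8.314×350)/(2×96500))(-2.066) = 0.0311 V.

0.031 V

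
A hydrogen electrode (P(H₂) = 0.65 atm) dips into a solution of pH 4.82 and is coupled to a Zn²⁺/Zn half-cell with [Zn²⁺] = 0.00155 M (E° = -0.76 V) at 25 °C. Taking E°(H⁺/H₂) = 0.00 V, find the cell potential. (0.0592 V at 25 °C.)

The hydrogen couple is the cathode, so E°_cell = 0.76 V; n = 2.
[H⁺] = 10^(−4.82) = 1.5 × 10^-5 M, and Q = [Zn²⁺]·P(H₂) / [H⁺]^2 = 4.4 × 10^6.
E = E° − (0.0592/2) log Q = 0.76 − (0.0592/2)(6.643) = 0.563 V.

0.56 V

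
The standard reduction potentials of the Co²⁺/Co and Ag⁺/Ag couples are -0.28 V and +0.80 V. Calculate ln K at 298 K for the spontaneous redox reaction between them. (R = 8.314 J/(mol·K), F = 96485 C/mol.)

E°_cell = +0.80 − (-0.28) = 1.08 V, with n = 2 electrons transferred.
At equilibrium E = 0, so the Nernst equation gives ln K = nFE°/RT = (2)(96485)(1.08)/((8.314)(298)) = 84.12.

ln K = 84.1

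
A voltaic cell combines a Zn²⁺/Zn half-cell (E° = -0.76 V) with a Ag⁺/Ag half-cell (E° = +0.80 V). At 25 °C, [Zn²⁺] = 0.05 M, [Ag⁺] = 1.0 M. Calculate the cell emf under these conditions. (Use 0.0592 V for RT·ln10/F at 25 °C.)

1.60 V

The Ag⁺/Ag couple has the higher reduction potential and acts as the cathode, so E°_cell = +0.80 − (-0.76) = 1.56 V.
Balancing electrons gives n = 2; the reaction quotient is Q = [Zn²⁺]/[Ag⁺]^2 = 0.0500.
At 25 °C, E = E° − (0.0592/n) log Q = 1.56 − (0.0592/2)(-1.301) = 1.560 + 0.039 = 1.599 V.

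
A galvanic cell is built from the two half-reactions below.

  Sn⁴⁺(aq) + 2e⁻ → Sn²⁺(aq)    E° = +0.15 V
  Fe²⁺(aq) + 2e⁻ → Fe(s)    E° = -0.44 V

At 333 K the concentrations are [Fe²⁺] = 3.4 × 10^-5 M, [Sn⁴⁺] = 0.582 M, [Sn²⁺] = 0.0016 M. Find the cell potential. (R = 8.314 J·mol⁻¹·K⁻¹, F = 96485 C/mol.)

The Sn⁴⁺/Sn²⁺ couple has the higher reduction potential and acts as the cathode, so E°_cell = +0.15 − (-0.44) = 0.59 V.
Balancing electrons gives n = 2; the reaction quotient is Q = [Fe²⁺]·[Sn²⁺]/[Sn⁴⁺] = 9.35 × 10^-8.
E = E° − (RT/nF) ln Q = 0.59 − (8.314×333)/(2×96485) × (-16.186) = 0.590 + 0.232 = 0.822 V.

0.822 V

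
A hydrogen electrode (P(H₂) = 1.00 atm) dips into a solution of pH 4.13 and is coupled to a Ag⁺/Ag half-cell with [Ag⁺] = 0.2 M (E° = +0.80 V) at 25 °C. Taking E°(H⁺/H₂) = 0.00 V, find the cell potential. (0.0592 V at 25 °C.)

The Ag⁺/Ag couple is the cathode, so E°_cell = 0.80 V; n = 2.
[H⁺] = 10^(−4.13) = 7.4 × 10^-5 M, and Q = [H⁺]^2 / ([Ag⁺]^2·P(H₂)) = 1.37 × 10^-7.
E = E° − (0.0592/2) log Q = 0.80 − (0.0592/2)(-6.862) = 1.003 V.

1.00 V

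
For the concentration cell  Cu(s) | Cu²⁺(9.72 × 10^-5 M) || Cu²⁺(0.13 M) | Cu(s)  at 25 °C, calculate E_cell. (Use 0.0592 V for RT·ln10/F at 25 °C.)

Both half-cells are Cu²⁺/Cu, so E°_cell = 0. The concentrated side is the cathode; the cell reaction moves Cu²⁺ from high to low concentration with n = 2.
Q = [Cu²⁺]_dilute/[Cu²⁺]_conc = 9.72 × 10^-5/0.13 = 7.48 × 10^-4.
E = 0 − (0.0592/2) log Q = −(0.0592/2)(-3.126) = 0.0925 V.

0.093 V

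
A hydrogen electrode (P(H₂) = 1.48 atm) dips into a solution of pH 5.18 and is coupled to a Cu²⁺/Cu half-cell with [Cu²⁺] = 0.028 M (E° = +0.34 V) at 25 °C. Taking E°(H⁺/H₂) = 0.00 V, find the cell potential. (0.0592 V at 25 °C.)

The Cu²⁺/Cu couple is the cathode, so E°_cell = 0.34 V; n = 2.
[H⁺] = 10^(−5.18) = 6.6 × 10^-6 M, and Q = [H⁺]^2 / ([Cu²⁺]·P(H₂)) = 1.05 × 10^-9.
E = E° − (0.0592/2) log Q = 0.34 − (0.0592/2)(-8.977) = 0.606 V.

0.61 V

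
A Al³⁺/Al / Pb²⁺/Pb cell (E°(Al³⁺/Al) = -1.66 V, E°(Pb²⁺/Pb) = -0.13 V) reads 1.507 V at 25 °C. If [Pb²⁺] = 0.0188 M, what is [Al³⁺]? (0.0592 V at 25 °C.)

From the Nernst equation, log Q = n(E° − E)/0.0592 = 6(1.53 − 1.507)/0.0592 = 2.331, so Q = 214.
With Q = [Al³⁺]^2/[Pb²⁺]^3 and the known concentrations, [Al³⁺]^2 in the numerator gives [Al³⁺] = 0.038 M.

0.038 M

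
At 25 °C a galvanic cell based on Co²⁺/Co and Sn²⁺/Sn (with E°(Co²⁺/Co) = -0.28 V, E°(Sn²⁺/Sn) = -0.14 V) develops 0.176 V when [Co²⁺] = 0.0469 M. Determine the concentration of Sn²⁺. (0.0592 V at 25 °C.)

0.77 M

From the Nernst equation, log Q = n(E° − E)/0.0592 = 2(0.14 − 0.176)/0.0592 = -1.216, so Q = 0.0608.
With Q = [Co²⁺]/[Sn²⁺] and the known concentrations, [Sn²⁺] in the denominator gives [Sn²⁺] = 0.77 M.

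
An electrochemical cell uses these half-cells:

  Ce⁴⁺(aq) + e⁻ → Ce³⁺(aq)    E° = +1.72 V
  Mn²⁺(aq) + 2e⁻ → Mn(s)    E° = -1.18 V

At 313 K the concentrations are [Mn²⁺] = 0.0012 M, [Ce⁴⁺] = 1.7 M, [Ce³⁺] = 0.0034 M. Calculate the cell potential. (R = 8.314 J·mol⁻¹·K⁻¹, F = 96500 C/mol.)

The Ce⁴⁺/Ce³⁺ couple has the higher reduction potential and acts as the cathode, so E°_cell = +1.72 − (-1.18) = 2.90 V.
Balancing electrons gives n = 2; the reaction quotient is Q = [Mn²⁺]·[Ce³⁺]^2/[Ce⁴⁺]^2 = 4.8 × 10^-9.
E = E° − (RT/nF) ln Q = 2.90 − (8.314×313)/(2×96500) × (-19.155) = 2.900 + 0.258 = 3.158 V.

3.16 V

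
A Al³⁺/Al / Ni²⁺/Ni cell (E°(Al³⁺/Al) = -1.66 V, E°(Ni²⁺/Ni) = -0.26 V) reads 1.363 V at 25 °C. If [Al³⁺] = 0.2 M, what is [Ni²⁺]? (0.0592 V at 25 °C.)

0.019 M

From the Nernst equation, log Q = n(E° − E)/0.0592 = 6(1.40 − 1.363)/0.0592 = 3.750, so Q = 5620.
With Q = [Al³⁺]^2/[Ni²⁺]^3 and the known concentrations, [Ni²⁺]^3 in the denominator gives [Ni²⁺] = 0.019 M.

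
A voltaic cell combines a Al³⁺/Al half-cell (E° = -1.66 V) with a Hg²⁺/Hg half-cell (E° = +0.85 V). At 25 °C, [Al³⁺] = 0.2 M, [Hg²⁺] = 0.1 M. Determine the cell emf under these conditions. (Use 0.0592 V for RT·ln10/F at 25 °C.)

2.49 V

The Hg²⁺/Hg couple has the higher reduction potential and acts as the cathode, so E°_cell = +0.85 − (-1.66) = 2.51 V.
Balancing electrons gives n = 6; the reaction quotient is Q = [Al³⁺]^2/[Hg²⁺]^3 = 40.0.
At 25 °C, E = E° − (0.0592/n) log Q = 2.51 − (0.0592/6)(1.602) = 2.510 − 0.016 = 2.494 V.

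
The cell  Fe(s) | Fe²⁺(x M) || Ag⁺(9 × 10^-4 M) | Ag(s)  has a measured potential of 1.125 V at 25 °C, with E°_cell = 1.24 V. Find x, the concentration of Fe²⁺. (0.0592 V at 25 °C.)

From the Nernst equation, log Q = n(E° − E)/0.0592 = 2(1.24 − 1.125)/0.0592 = 3.885, so Q = 7680.
With Q = [Fe²⁺]/[Ag⁺]^2 and the known concentrations, [Fe²⁺] in the numerator gives [Fe²⁺] = 0.0062 M.

0.0062 M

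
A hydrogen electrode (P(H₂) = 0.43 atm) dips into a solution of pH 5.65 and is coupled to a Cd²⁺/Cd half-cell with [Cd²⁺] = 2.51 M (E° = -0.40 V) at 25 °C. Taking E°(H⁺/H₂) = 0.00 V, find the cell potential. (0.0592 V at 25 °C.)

The hydrogen couple is the cathode, so E°_cell = 0.40 V; n = 2.
[H⁺] = 10^(−5.65) = 2.2 × 10^-6 M, and Q = [Cd²⁺]·P(H₂) / [H⁺]^2 = 2.15 × 10^11.
E = E° − (0.0592/2) log Q = 0.40 − (0.0592/2)(11.333) = 0.065 V.

0.065 V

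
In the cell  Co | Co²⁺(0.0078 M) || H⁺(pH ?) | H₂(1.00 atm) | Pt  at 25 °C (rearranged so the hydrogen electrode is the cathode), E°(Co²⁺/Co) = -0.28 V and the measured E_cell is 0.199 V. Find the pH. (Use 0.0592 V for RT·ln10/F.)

E°_cell = 0.28 V and n = 2.
log Q = n(E° − E)/0.0592 = 2×(0.28 − 0.199)/0.0592 = 2.736.
With Q = [Co²⁺]·P(H₂) / [H⁺]^2, solving for [H⁺] gives log[H⁺] = -2.422, so pH = 2.42.

pH = 2.42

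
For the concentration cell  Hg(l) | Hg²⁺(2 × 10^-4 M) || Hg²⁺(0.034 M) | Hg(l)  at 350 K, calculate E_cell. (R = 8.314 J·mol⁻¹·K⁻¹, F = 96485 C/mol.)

Both half-cells are Hg²⁺/Hg, so E°_cell = 0. The concentrated side is the cathode; the cell reaction moves Hg²⁺ from high to low concentration with n = 2.
Q = [Hg²⁺]_dilute/[Hg²⁺]_conc = 2 × 10^-4/0.034 = 0.00588.
E = 0 − (RT/nF) ln Q = −((8.314×350)/(2×96485))(-5.136) = 0.0774 V.

0.077 V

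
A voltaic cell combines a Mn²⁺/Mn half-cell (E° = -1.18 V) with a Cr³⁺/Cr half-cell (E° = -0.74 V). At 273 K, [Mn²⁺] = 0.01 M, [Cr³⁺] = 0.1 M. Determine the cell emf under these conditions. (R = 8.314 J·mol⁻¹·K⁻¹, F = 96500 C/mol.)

The Cr³⁺/Cr couple has the higher reduction potential and acts as the cathode, so E°_cell = -0.74 − (-1.18) = 0.44 V.
Balancing electrons gives n = 6; the reaction quotient is Q = [Mn²⁺]^3/[Cr³⁺]^2 = 1 × 10^-4.
E = E° − (RT/nF) ln Q = 0.44 − (8.314×273)/(6×96500) × (-9.210) = 0.440 + 0.036 = 0.476 V.

0.476 V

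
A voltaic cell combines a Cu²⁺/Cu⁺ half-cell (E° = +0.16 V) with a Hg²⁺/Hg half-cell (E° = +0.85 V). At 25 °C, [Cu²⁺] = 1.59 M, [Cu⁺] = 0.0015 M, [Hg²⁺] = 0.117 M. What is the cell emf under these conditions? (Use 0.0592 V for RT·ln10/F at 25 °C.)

0.483 V

The Hg²⁺/Hg couple has the higher reduction potential and acts as the cathode, so E°_cell = +0.85 − (+0.16) = 0.69 V.
Balancing electrons gives n = 2; the reaction quotient is Q = [Cu²⁺]^2/([Cu⁺]^2·[Hg²⁺]) = 9.6 × 10^6.
At 25 °C, E = E° − (0.0592/n) log Q = 0.69 − (0.0592/2)(6.982) = 0.690 − 0.207 = 0.483 V.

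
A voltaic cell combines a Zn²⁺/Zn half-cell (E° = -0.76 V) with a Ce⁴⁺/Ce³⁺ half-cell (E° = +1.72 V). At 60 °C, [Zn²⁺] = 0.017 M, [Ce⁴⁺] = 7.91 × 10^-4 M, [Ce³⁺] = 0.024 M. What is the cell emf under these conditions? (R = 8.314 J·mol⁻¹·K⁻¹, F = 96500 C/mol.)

The Ce⁴⁺/Ce³⁺ couple has the higher reduction potential and acts as the cathode, so E°_cell = +1.72 − (-0.76) = 2.48 V.
Balancing electrons gives n = 2; the reaction quotient is Q = [Zn²⁺]·[Ce³⁺]^2/[Ce⁴⁺]^2 = 15.7.
E = E° − (RT/nF) ln Q = 2.48 − (8.314×333)/(2×96500) × (2.750) = 2.480 − 0.039 = 2.441 V.

2.44 V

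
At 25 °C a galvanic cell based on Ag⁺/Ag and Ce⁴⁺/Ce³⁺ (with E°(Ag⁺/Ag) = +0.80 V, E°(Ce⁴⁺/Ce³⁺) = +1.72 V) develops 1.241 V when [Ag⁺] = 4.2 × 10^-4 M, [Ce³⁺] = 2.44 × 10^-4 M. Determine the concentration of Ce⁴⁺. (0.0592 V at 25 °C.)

From the Nernst equation, log Q = n(E° − E)/0.0592 = 1(0.92 − 1.241)/0.0592 = -5.422, so Q = 3.78 × 10^-6.
With Q = [Ag⁺]·[Ce³⁺]/[Ce⁴⁺] and the known concentrations, [Ce⁴⁺] in the denominator gives [Ce⁴⁺] = 0.027 M.

0.027 M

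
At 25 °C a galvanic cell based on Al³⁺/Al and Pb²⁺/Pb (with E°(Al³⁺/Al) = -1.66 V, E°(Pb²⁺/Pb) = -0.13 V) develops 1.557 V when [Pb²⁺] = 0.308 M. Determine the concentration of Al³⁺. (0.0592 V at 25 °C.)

From the Nernst equation, log Q = n(E° − E)/0.0592 = 6(1.53 − 1.557)/0.0592 = -2.736, so Q = 0.00183.
With Q = [Al³⁺]^2/[Pb²⁺]^3 and the known concentrations, [Al³⁺]^2 in the numerator gives [Al³⁺] = 0.0073 M.

0.0073 M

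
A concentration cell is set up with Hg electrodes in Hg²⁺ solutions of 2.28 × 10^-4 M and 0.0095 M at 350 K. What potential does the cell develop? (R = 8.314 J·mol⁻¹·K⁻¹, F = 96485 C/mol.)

Both half-cells are Hg²⁺/Hg, so E°_cell = 0. The concentrated side is the cathode; the cell reaction moves Hg²⁺ from high to low concentration with n = 2.
Q = [Hg²⁺]_dilute/[Hg²⁺]_conc = 2.28 × 10^-4/0.0095 = 0.0240.
E = 0 − (RT/nF) ln Q = −((8.314×350)/(2×96485))(-3.730) = 0.0562 V.

0.056 V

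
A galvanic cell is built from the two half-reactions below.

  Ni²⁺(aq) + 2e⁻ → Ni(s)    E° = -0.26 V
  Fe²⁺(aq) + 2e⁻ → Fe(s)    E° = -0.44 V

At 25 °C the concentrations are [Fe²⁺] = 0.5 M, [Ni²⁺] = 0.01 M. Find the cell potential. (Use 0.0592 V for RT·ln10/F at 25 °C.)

0.130 V

The Ni²⁺/Ni couple has the higher reduction potential and acts as the cathode, so E°_cell = -0.26 − (-0.44) = 0.18 V.
Balancing electrons gives n = 2; the reaction quotient is Q = [Fe²⁺]/[Ni²⁺] = 50.0.
At 25 °C, E = E° − (0.0592/n) log Q = 0.18 − (0.0592/2)(1.699) = 0.180 − 0.050 = 0.130 V.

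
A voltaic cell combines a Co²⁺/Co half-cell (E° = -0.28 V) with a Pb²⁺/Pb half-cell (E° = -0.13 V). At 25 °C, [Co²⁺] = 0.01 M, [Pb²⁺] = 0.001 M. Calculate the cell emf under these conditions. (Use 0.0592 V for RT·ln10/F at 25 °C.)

The Pb²⁺/Pb couple has the higher reduction potential and acts as the cathode, so E°_cell = -0.13 − (-0.28) = 0.15 V.
Balancing electrons gives n = 2; the reaction quotient is Q = [Co²⁺]/[Pb²⁺] = 10.0.
At 25 °C, E = E° − (0.0592/n) log Q = 0.15 − (0.0592/2)(1.000) = 0.150 − 0.030 = 0.120 V.

0.120 V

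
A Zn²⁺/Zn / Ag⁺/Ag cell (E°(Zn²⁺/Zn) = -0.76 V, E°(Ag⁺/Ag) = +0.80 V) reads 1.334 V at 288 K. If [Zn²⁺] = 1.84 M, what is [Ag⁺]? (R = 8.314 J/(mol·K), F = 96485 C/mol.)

1.5 × 10^-4 M

From the Nernst equation, ln Q = nF(E° − E)/RT = 2×96485×(1.56 − 1.334)/(8.314×288) = 18.214, so Q = 8.13 × 10^7.
With Q = [Zn²⁺]/[Ag⁺]^2 and the known concentrations, [Ag⁺]^2 in the denominator gives [Ag⁺] = 1.5 × 10^-4 M.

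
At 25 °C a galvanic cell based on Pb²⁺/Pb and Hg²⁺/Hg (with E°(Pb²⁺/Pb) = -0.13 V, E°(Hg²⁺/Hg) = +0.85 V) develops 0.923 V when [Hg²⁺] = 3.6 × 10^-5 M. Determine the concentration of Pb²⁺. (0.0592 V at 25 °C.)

From the Nernst equation, log Q = n(E° − E)/0.0592 = 2(0.98 − 0.923)/0.0592 = 1.926, so Q = 84.3.
With Q = [Pb²⁺]/[Hg²⁺] and the known concentrations, [Pb²⁺] in the numerator gives [Pb²⁺] = 0.003 M.

0.003 M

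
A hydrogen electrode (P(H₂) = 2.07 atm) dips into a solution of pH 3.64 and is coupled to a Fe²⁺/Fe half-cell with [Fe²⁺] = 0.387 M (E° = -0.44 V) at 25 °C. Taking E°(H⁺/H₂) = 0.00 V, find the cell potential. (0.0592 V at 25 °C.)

0.23 V

The hydrogen couple is the cathode, so E°_cell = 0.44 V; n = 2.
[H⁺] = 10^(−3.64) = 2.3 × 10^-4 M, and Q = [Fe²⁺]·P(H₂) / [H⁺]^2 = 1.53 × 10^7.
E = E° − (0.0592/2) log Q = 0.44 − (0.0592/2)(7.184) = 0.227 V.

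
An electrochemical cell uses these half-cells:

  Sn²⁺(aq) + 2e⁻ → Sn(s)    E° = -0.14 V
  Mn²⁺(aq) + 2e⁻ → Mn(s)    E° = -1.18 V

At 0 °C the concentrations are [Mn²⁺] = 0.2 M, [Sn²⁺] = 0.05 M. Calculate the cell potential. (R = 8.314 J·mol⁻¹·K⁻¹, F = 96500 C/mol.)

1.02 V

The Sn²⁺/Sn couple has the higher reduction potential and acts as the cathode, so E°_cell = -0.14 − (-1.18) = 1.04 V.
Balancing electrons gives n = 2; the reaction quotient is Q = [Mn²⁺]/[Sn²⁺] = 4.00.
E = E° − (RT/nF) ln Q = 1.04 − (8.314×273)/(2×96500) × (1.386) = 1.040 − 0.016 = 1.024 V.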